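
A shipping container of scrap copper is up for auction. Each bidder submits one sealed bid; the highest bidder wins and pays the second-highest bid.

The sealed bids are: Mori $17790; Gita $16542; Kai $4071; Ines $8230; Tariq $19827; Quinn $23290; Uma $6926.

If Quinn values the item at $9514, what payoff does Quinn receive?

Highest bid: Quinn at $23290, so Quinn wins.
Second-highest bid: Tariq at $19827 — that is the price the winner pays.
Quinn's payoff = value − price = $9514 − $19827 = −$10313.

−$10313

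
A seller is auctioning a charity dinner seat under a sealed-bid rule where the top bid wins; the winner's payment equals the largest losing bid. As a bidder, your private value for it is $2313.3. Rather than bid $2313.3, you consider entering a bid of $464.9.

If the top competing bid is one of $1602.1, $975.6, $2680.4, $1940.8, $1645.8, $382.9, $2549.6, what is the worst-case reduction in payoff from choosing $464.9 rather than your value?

$1602.1: truthful gives $711.2, deviation gives $0 → loss $711.2.
$975.6: truthful gives $1337.7, deviation gives $0 → loss $1337.7.
$2680.4: same outcome either way → loss $0.
$1940.8: truthful gives $372.5, deviation gives $0 → loss $372.5.
$1645.8: truthful gives $667.5, deviation gives $0 → loss $667.5.
$382.9: same outcome either way → loss $0.
$2549.6: same outcome either way → loss $0.
Maximum loss: $1337.7.

$1337.7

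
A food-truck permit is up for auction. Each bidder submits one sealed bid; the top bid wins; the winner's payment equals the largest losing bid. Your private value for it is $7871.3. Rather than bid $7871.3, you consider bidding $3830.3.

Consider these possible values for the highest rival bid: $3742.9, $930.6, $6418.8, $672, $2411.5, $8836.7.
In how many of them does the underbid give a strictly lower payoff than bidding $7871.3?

The deviation hurts exactly when the highest competing bid lies strictly between $3830.3 and $7871.3 — underbidding then forfeits a profitable win.
$3742.9: below both → same outcome either way.
$930.6: below both → same outcome either way.
$6418.8: inside the interval → strictly worse (loss $1452.5).
$672: below both → same outcome either way.
$2411.5: below both → same outcome either way.
$8836.7: above both → same outcome either way.
Count: 1.

1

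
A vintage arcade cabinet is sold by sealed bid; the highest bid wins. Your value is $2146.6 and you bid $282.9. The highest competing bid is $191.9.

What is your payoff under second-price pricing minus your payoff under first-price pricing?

$91

You have the highest bid, so you win under either rule.
Second-price: pay $191.9 → payoff $1954.7.
First-price: pay your own bid $282.9 → payoff $1863.7.
Difference = $1954.7 − ($1863.7) = $91.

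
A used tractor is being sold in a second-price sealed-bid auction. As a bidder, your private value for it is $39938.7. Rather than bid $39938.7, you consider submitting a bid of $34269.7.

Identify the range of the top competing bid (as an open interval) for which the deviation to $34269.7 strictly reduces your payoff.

If the competing bid is below $34269.7, both bids win at the same price — no difference.
If it is above $39938.7, both bids lose — no difference.
If it lies strictly between $34269.7 and $39938.7, bidding your value wins at a price below your value (positive payoff) while bidding $34269.7 loses (payoff 0).
So the deviation strictly hurts on the open interval ($34269.7, $39938.7).

($34269.7, $39938.7)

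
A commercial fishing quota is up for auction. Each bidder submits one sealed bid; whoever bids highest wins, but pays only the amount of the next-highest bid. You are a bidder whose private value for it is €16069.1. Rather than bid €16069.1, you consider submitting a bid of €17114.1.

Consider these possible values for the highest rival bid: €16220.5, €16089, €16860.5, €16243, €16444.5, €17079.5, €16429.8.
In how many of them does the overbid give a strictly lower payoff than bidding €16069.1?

7

The deviation hurts exactly when the highest competing bid lies strictly between €16069.1 and €17114.1 — overbidding then wins at a price above your value.
€16220.5: inside the interval → strictly worse (loss €151.4).
€16089: inside the interval → strictly worse (loss €19.9).
€16860.5: inside the interval → strictly worse (loss €791.4).
€16243: inside the interval → strictly worse (loss €173.9).
€16444.5: inside the interval → strictly worse (loss €375.4).
€17079.5: inside the interval → strictly worse (loss €1010.4).
€16429.8: inside the interval → strictly worse (loss €360.7).
Count: 7.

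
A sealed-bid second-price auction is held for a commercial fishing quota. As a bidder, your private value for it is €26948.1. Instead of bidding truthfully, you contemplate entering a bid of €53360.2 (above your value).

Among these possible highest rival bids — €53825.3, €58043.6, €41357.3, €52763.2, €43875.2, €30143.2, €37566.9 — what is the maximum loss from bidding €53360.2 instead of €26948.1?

€53825.3: same outcome either way → loss €0.
€58043.6: same outcome either way → loss €0.
€41357.3: truthful gives €0, deviation gives −€14409.2 → loss €14409.2.
€52763.2: truthful gives €0, deviation gives −€25815.1 → loss €25815.1.
€43875.2: truthful gives €0, deviation gives −€16927.1 → loss €16927.1.
€30143.2: truthful gives €0, deviation gives −€3195.1 → loss €3195.1.
€37566.9: truthful gives €0, deviation gives −€10618.8 → loss €10618.8.
Maximum loss: €25815.1.

€25815.1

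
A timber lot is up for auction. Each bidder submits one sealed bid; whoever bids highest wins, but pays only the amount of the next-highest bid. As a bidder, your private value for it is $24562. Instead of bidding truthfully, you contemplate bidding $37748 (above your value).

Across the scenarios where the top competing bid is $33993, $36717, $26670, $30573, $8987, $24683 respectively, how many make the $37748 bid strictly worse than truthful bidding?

The deviation hurts exactly when the highest competing bid lies strictly between $24562 and $37748 — overbidding then wins at a price above your value.
$33993: inside the interval → strictly worse (loss $9431).
$36717: inside the interval → strictly worse (loss $12155).
$26670: inside the interval → strictly worse (loss $2108).
$30573: inside the interval → strictly worse (loss $6011).
$8987: below both → same outcome either way.
$24683: inside the interval → strictly worse (loss $121).
Count: 5.

5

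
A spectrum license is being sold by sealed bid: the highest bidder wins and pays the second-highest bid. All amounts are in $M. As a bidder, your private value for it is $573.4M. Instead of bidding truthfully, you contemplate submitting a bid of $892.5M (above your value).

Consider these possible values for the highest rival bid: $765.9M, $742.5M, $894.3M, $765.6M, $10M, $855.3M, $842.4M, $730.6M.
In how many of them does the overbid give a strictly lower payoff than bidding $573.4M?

6

The deviation hurts exactly when the highest competing bid lies strictly between $573.4M and $892.5M — overbidding then wins at a price above your value.
$765.9M: inside the interval → strictly worse (loss $192.5M).
$742.5M: inside the interval → strictly worse (loss $169.1M).
$894.3M: above both → same outcome either way.
$765.6M: inside the interval → strictly worse (loss $192.2M).
$10M: below both → same outcome either way.
$855.3M: inside the interval → strictly worse (loss $281.9M).
$842.4M: inside the interval → strictly worse (loss $269M).
$730.6M: inside the interval → strictly worse (loss $157.2M).
Count: 6.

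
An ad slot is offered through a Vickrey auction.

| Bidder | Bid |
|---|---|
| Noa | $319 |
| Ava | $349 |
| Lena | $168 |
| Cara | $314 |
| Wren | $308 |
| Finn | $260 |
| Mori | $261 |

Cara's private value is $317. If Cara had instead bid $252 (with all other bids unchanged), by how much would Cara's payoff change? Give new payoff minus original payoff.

$0

The highest bid among the other bidders is $349; Cara's bid doesn't change that.
Original bid $314: Cara is not highest (top rival bid is $349); payoff $0.
Alternative bid $252: Cara is not highest (top rival bid is $349); payoff $0.
Change in payoff = $0 − ($0) = $0.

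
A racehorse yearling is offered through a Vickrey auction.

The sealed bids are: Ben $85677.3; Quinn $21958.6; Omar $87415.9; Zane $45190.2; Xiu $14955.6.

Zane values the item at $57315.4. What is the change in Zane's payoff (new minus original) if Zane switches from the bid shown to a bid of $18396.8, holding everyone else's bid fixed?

$0

The highest bid among the other bidders is $87415.9; Zane's bid doesn't change that.
Original bid $45190.2: Zane is not highest (top rival bid is $87415.9); payoff $0.
Alternative bid $18396.8: Zane is not highest (top rival bid is $87415.9); payoff $0.
Change in payoff = $0 − ($0) = $0.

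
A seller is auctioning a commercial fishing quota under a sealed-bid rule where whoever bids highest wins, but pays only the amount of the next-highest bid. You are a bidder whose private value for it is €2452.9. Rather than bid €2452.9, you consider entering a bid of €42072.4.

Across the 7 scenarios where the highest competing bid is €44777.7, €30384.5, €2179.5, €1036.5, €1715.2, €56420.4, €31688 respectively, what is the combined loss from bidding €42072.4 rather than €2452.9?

The deviation costs you only when the competing bid falls strictly between €2452.9 and €42072.4; elsewhere both bids give the same outcome.
€44777.7: outcomes coincide → loss €0.
€30384.5: truthful payoff €0, deviation payoff −€27931.6 → loss €27931.6.
€2179.5: outcomes coincide → loss €0.
€1036.5: outcomes coincide → loss €0.
€1715.2: outcomes coincide → loss €0.
€56420.4: outcomes coincide → loss €0.
€31688: truthful payoff €0, deviation payoff −€29235.1 → loss €29235.1.
Total loss = €27931.6 + €29235.1 = €57166.7.

€57166.7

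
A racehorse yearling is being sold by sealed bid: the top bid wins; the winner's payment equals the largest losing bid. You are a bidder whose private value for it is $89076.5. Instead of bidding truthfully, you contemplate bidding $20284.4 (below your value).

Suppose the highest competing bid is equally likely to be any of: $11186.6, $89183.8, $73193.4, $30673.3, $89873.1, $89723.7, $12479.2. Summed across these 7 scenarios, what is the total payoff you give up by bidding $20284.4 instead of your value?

The deviation costs you only when the competing bid falls strictly between $20284.4 and $89076.5; elsewhere both bids give the same outcome.
$11186.6: outcomes coincide → loss $0.
$89183.8: outcomes coincide → loss $0.
$73193.4: truthful payoff $15883.1, deviation payoff $0 → loss $15883.1.
$30673.3: truthful payoff $58403.2, deviation payoff $0 → loss $58403.2.
$89873.1: outcomes coincide → loss $0.
$89723.7: outcomes coincide → loss $0.
$12479.2: outcomes coincide → loss $0.
Total loss = $15883.1 + $58403.2 = $74286.3.

$74286.3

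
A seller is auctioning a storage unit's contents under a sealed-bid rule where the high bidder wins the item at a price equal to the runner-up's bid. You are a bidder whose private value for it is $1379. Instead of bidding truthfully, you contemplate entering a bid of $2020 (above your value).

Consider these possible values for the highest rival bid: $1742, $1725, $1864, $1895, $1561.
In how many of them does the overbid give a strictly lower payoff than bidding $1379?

5

The deviation hurts exactly when the highest competing bid lies strictly between $1379 and $2020 — overbidding then wins at a price above your value.
$1742: inside the interval → strictly worse (loss $363).
$1725: inside the interval → strictly worse (loss $346).
$1864: inside the interval → strictly worse (loss $485).
$1895: inside the interval → strictly worse (loss $516).
$1561: inside the interval → strictly worse (loss $182).
Count: 5.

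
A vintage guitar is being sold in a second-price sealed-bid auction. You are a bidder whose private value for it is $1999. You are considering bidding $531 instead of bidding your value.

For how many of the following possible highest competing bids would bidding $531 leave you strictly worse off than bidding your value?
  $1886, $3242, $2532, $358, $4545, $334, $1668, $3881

The deviation hurts exactly when the highest competing bid lies strictly between $531 and $1999 — underbidding then forfeits a profitable win.
$1886: inside the interval → strictly worse (loss $113).
$3242: above both → same outcome either way.
$2532: above both → same outcome either way.
$358: below both → same outcome either way.
$4545: above both → same outcome either way.
$334: below both → same outcome either way.
$1668: inside the interval → strictly worse (loss $331).
$3881: above both → same outcome either way.
Count: 2.

2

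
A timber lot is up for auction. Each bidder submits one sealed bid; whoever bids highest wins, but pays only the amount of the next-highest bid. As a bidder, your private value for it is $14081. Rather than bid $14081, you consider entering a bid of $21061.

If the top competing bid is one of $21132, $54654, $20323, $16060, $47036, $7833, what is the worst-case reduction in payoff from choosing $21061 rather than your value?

$6242

$21132: same outcome either way → loss $0.
$54654: same outcome either way → loss $0.
$20323: truthful gives $0, deviation gives −$6242 → loss $6242.
$16060: truthful gives $0, deviation gives −$1979 → loss $1979.
$47036: same outcome either way → loss $0.
$7833: same outcome either way → loss $0.
Maximum loss: $6242.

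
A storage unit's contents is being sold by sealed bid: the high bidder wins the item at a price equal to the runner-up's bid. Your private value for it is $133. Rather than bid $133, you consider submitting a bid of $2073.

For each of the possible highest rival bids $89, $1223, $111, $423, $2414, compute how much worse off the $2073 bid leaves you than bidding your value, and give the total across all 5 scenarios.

The deviation costs you only when the competing bid falls strictly between $133 and $2073; elsewhere both bids give the same outcome.
$89: outcomes coincide → loss $0.
$1223: truthful payoff $0, deviation payoff −$1090 → loss $1090.
$111: outcomes coincide → loss $0.
$423: truthful payoff $0, deviation payoff −$290 → loss $290.
$2414: outcomes coincide → loss $0.
Total loss = $1090 + $290 = $1380.

$1380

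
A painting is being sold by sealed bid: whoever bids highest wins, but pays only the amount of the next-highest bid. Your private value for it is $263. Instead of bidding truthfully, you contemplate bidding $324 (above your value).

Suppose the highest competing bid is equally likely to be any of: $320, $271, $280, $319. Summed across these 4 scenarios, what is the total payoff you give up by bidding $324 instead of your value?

The deviation costs you only when the competing bid falls strictly between $263 and $324; elsewhere both bids give the same outcome.
$320: truthful payoff $0, deviation payoff −$57 → loss $57.
$271: truthful payoff $0, deviation payoff −$8 → loss $8.
$280: truthful payoff $0, deviation payoff −$17 → loss $17.
$319: truthful payoff $0, deviation payoff −$56 → loss $56.
Total loss = $57 + $8 + $17 + $56 = $138.
Truthful bidding weakly dominates here: raising your bid can only win items priced above your value, and lowering it can only forfeit items priced below.

$138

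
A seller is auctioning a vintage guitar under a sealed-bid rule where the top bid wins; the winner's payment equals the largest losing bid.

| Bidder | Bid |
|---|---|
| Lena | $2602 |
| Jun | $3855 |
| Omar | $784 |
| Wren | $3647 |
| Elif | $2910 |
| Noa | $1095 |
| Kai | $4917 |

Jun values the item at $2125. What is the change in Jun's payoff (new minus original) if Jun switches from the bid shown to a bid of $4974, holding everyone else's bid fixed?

−$2792

The highest bid among the other bidders is $4917; Jun's bid doesn't change that.
Original bid $3855: Jun is not highest (top rival bid is $4917); payoff $0.
Alternative bid $4974: Jun is highest, pays the top rival bid $4917; payoff $2125 − $4917 = −$2792.
Change in payoff = −$2792 − ($0) = −$2792.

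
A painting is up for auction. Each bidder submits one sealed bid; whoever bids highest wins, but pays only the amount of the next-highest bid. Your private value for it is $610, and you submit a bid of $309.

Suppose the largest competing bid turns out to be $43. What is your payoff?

$567

Your bid $309 exceeds the highest competing bid $43, so you win.
In a second-price auction the winner pays the second-highest bid, $43.
Payoff = value − price = $610 − $43 = $567.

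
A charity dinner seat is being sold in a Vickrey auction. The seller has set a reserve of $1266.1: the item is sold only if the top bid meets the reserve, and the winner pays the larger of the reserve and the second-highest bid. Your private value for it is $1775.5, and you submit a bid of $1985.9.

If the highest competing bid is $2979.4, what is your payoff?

Your bid $1985.9 is below the highest competing bid $2979.4, so you lose. Payoff $0.

$0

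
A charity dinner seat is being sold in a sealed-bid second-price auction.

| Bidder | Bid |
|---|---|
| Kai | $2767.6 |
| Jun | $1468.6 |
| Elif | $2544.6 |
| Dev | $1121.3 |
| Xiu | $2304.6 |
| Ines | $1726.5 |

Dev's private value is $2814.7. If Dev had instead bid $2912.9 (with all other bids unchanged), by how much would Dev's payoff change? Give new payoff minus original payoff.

The highest bid among the other bidders is $2767.6; Dev's bid doesn't change that.
Original bid $1121.3: Dev is not highest (top rival bid is $2767.6); payoff $0.
Alternative bid $2912.9: Dev is highest, pays the top rival bid $2767.6; payoff $2814.7 − $2767.6 = $47.1.
Change in payoff = $47.1 − ($0) = $47.1.

$47.1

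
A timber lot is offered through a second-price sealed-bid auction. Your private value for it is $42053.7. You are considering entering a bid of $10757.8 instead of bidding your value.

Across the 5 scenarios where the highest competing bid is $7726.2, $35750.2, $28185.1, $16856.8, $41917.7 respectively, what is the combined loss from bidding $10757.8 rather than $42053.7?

$45505

The deviation costs you only when the competing bid falls strictly between $10757.8 and $42053.7; elsewhere both bids give the same outcome.
$7726.2: outcomes coincide → loss $0.
$35750.2: truthful payoff $6303.5, deviation payoff $0 → loss $6303.5.
$28185.1: truthful payoff $13868.6, deviation payoff $0 → loss $13868.6.
$16856.8: truthful payoff $25196.9, deviation payoff $0 → loss $25196.9.
$41917.7: truthful payoff $136, deviation payoff $0 → loss $136.
Total loss = $6303.5 + $13868.6 + $25196.9 + $136 = $45505.
Because the price is fixed by the runner-up's bid, deviating from your value can only change a good outcome into a bad one — never the reverse.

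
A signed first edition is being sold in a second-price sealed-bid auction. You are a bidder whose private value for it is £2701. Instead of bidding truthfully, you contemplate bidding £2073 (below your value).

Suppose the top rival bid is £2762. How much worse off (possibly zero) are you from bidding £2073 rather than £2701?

Bidding your value £2701: you lose (since £2701 < £2762). Payoff £0.
Bidding £2073: you lose. Payoff £0.
Difference = £0 − £0 = £0; both bids lead to the same outcome because the competing bid is above both your value and your alternative bid.
Truthful bidding weakly dominates here: raising your bid can only win items priced above your value, and lowering it can only forfeit items priced below.

£0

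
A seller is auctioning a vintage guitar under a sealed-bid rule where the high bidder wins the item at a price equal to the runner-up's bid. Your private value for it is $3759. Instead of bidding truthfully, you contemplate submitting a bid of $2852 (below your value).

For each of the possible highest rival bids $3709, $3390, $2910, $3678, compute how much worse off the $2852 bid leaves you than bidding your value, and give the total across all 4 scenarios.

$1349

The deviation costs you only when the competing bid falls strictly between $2852 and $3759; elsewhere both bids give the same outcome.
$3709: truthful payoff $50, deviation payoff $0 → loss $50.
$3390: truthful payoff $369, deviation payoff $0 → loss $369.
$2910: truthful payoff $849, deviation payoff $0 → loss $849.
$3678: truthful payoff $81, deviation payoff $0 → loss $81.
Total loss = $50 + $369 + $849 + $81 = $1349.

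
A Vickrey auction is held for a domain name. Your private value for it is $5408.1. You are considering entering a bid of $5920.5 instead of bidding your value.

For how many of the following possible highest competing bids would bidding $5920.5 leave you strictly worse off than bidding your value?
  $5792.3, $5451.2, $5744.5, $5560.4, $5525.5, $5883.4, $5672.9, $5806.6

The deviation hurts exactly when the highest competing bid lies strictly between $5408.1 and $5920.5 — overbidding then wins at a price above your value.
$5792.3: inside the interval → strictly worse (loss $384.2).
$5451.2: inside the interval → strictly worse (loss $43.1).
$5744.5: inside the interval → strictly worse (loss $336.4).
$5560.4: inside the interval → strictly worse (loss $152.3).
$5525.5: inside the interval → strictly worse (loss $117.4).
$5883.4: inside the interval → strictly worse (loss $475.3).
$5672.9: inside the interval → strictly worse (loss $264.8).
$5806.6: inside the interval → strictly worse (loss $398.5).
Count: 8.

8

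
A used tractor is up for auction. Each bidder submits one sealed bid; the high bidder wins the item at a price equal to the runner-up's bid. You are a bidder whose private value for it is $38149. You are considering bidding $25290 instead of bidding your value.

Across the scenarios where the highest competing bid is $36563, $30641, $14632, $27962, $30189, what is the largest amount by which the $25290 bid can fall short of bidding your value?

$36563: truthful gives $1586, deviation gives $0 → loss $1586.
$30641: truthful gives $7508, deviation gives $0 → loss $7508.
$14632: same outcome either way → loss $0.
$27962: truthful gives $10187, deviation gives $0 → loss $10187.
$30189: truthful gives $7960, deviation gives $0 → loss $7960.
Maximum loss: $10187.

$10187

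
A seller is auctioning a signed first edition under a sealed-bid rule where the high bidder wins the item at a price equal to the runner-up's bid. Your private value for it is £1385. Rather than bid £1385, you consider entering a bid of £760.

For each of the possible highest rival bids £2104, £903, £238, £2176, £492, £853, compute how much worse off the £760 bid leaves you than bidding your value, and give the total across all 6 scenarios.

The deviation costs you only when the competing bid falls strictly between £760 and £1385; elsewhere both bids give the same outcome.
£2104: outcomes coincide → loss £0.
£903: truthful payoff £482, deviation payoff £0 → loss £482.
£238: outcomes coincide → loss £0.
£2176: outcomes coincide → loss £0.
£492: outcomes coincide → loss £0.
£853: truthful payoff £532, deviation payoff £0 → loss £532.
Total loss = £482 + £532 = £1014.
Truthful bidding weakly dominates here: raising your bid can only win items priced above your value, and lowering it can only forfeit items priced below.

£1014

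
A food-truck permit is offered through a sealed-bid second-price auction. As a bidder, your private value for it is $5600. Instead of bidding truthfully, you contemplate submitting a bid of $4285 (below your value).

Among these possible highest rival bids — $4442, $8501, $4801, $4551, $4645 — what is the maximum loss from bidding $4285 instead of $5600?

$1158

$4442: truthful gives $1158, deviation gives $0 → loss $1158.
$8501: same outcome either way → loss $0.
$4801: truthful gives $799, deviation gives $0 → loss $799.
$4551: truthful gives $1049, deviation gives $0 → loss $1049.
$4645: truthful gives $955, deviation gives $0 → loss $955.
Maximum loss: $1158.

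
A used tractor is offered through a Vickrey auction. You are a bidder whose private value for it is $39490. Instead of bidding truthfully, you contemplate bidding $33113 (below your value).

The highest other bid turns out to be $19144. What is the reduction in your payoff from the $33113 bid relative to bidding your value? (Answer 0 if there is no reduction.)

Bidding your value $39490: you win (since $39490 > $19144) and pay $19144. Payoff $20346.
Bidding $33113: you win and pay $19144. Payoff $39490 − $19144 = $20346.
Difference = $20346 − $20346 = $0; both bids lead to the same outcome because the competing bid is below both your value and your alternative bid.

$0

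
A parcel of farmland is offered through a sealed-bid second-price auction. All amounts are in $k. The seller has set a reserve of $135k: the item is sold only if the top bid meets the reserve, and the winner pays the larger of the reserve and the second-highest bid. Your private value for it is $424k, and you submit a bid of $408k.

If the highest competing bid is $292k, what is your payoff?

Your bid $408k is the highest and exceeds the reserve.
Price = max(second-highest bid, reserve) = max($292k, $135k) = $292k.
Payoff = $424k − $292k = $132k.

$132k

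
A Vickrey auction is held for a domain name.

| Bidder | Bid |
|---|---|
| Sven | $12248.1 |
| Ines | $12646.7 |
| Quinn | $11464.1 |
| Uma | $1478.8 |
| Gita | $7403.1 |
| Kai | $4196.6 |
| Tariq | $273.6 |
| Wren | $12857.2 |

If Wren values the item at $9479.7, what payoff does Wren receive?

−$3167

Highest bid: Wren at $12857.2, so Wren wins.
Second-highest bid: Ines at $12646.7 — that is the price the winner pays.
Wren's payoff = value − price = $9479.7 − $12646.7 = −$3167.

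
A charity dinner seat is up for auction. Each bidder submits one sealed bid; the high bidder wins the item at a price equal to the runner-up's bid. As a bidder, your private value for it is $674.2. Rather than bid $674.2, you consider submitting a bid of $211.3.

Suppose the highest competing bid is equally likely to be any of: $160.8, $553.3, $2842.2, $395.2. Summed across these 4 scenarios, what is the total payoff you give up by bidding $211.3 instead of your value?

$399.9

The deviation costs you only when the competing bid falls strictly between $211.3 and $674.2; elsewhere both bids give the same outcome.
$160.8: outcomes coincide → loss $0.
$553.3: truthful payoff $120.9, deviation payoff $0 → loss $120.9.
$2842.2: outcomes coincide → loss $0.
$395.2: truthful payoff $279, deviation payoff $0 → loss $279.
Total loss = $120.9 + $279 = $399.9.
Because the price is fixed by the runner-up's bid, deviating from your value can only change a good outcome into a bad one — never the reverse.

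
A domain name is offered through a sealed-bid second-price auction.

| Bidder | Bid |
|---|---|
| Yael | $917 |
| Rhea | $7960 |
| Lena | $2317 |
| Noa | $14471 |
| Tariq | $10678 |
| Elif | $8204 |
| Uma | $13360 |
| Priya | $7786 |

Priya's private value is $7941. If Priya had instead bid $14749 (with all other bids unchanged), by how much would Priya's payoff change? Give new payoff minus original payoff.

The highest bid among the other bidders is $14471; Priya's bid doesn't change that.
Original bid $7786: Priya is not highest (top rival bid is $14471); payoff $0.
Alternative bid $14749: Priya is highest, pays the top rival bid $14471; payoff $7941 − $14471 = −$6530.
Change in payoff = −$6530 − ($0) = −$6530.

−$6530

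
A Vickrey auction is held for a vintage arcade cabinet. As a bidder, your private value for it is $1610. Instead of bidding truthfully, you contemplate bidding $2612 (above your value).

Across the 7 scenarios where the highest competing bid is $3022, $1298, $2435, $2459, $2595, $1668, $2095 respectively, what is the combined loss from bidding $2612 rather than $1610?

The deviation costs you only when the competing bid falls strictly between $1610 and $2612; elsewhere both bids give the same outcome.
$3022: outcomes coincide → loss $0.
$1298: outcomes coincide → loss $0.
$2435: truthful payoff $0, deviation payoff −$825 → loss $825.
$2459: truthful payoff $0, deviation payoff −$849 → loss $849.
$2595: truthful payoff $0, deviation payoff −$985 → loss $985.
$1668: truthful payoff $0, deviation payoff −$58 → loss $58.
$2095: truthful payoff $0, deviation payoff −$485 → loss $485.
Total loss = $825 + $849 + $985 + $58 + $485 = $3202.

$3202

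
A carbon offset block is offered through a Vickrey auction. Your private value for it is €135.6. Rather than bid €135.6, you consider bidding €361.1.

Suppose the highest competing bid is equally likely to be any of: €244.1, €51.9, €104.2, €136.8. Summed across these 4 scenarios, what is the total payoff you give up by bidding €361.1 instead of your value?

The deviation costs you only when the competing bid falls strictly between €135.6 and €361.1; elsewhere both bids give the same outcome.
€244.1: truthful payoff €0, deviation payoff −€108.5 → loss €108.5.
€51.9: outcomes coincide → loss €0.
€104.2: outcomes coincide → loss €0.
€136.8: truthful payoff €0, deviation payoff −€1.2 → loss €1.2.
Total loss = €108.5 + €1.2 = €109.7.

€109.7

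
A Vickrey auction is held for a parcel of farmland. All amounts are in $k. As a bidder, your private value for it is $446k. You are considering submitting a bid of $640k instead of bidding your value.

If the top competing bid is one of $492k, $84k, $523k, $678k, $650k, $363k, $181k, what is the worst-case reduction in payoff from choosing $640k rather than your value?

$492k: truthful gives $0k, deviation gives −$46k → loss $46k.
$84k: same outcome either way → loss $0k.
$523k: truthful gives $0k, deviation gives −$77k → loss $77k.
$678k: same outcome either way → loss $0k.
$650k: same outcome either way → loss $0k.
$363k: same outcome either way → loss $0k.
$181k: same outcome either way → loss $0k.
Maximum loss: $77k.

$77k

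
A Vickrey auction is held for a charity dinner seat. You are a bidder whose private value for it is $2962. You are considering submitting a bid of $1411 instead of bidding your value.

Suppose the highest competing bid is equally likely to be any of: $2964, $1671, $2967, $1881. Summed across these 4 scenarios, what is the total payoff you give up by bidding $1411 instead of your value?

The deviation costs you only when the competing bid falls strictly between $1411 and $2962; elsewhere both bids give the same outcome.
$2964: outcomes coincide → loss $0.
$1671: truthful payoff $1291, deviation payoff $0 → loss $1291.
$2967: outcomes coincide → loss $0.
$1881: truthful payoff $1081, deviation payoff $0 → loss $1081.
Total loss = $1291 + $1081 = $2372.

$2372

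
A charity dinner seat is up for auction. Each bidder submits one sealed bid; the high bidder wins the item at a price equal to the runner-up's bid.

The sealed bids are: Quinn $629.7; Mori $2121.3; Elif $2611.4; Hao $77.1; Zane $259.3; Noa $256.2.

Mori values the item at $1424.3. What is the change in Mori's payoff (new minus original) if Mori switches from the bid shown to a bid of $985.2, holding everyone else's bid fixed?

The highest bid among the other bidders is $2611.4; Mori's bid doesn't change that.
Original bid $2121.3: Mori is not highest (top rival bid is $2611.4); payoff $0.
Alternative bid $985.2: Mori is not highest (top rival bid is $2611.4); payoff $0.
Change in payoff = $0 − ($0) = $0.

$0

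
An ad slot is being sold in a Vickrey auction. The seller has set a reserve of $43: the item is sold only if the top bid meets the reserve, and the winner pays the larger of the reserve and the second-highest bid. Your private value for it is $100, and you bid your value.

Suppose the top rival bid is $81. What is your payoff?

Your bid $100 is the highest and exceeds the reserve.
Price = max(second-highest bid, reserve) = max($81, $43) = $81.
Payoff = $100 − $81 = $19.

$19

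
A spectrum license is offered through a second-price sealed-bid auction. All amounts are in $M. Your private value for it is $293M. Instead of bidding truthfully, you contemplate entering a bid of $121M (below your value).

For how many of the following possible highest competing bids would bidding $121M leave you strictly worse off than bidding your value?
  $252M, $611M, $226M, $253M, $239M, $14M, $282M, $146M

The deviation hurts exactly when the highest competing bid lies strictly between $121M and $293M — underbidding then forfeits a profitable win.
$252M: inside the interval → strictly worse (loss $41M).
$611M: above both → same outcome either way.
$226M: inside the interval → strictly worse (loss $67M).
$253M: inside the interval → strictly worse (loss $40M).
$239M: inside the interval → strictly worse (loss $54M).
$14M: below both → same outcome either way.
$282M: inside the interval → strictly worse (loss $11M).
$146M: inside the interval → strictly worse (loss $147M).
Count: 6.

6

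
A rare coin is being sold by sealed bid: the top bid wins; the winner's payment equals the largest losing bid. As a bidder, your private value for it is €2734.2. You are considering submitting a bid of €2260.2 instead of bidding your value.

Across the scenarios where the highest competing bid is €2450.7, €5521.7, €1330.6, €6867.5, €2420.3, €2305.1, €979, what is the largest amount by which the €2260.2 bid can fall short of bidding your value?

€429.1

€2450.7: truthful gives €283.5, deviation gives €0 → loss €283.5.
€5521.7: same outcome either way → loss €0.
€1330.6: same outcome either way → loss €0.
€6867.5: same outcome either way → loss €0.
€2420.3: truthful gives €313.9, deviation gives €0 → loss €313.9.
€2305.1: truthful gives €429.1, deviation gives €0 → loss €429.1.
€979: same outcome either way → loss €0.
Maximum loss: €429.1.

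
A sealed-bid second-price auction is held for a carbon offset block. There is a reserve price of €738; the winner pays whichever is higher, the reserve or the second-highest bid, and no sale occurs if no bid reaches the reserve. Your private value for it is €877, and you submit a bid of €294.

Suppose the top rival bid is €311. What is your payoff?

€0

Your bid €294 is below the highest competing bid €311, so you lose. Payoff €0.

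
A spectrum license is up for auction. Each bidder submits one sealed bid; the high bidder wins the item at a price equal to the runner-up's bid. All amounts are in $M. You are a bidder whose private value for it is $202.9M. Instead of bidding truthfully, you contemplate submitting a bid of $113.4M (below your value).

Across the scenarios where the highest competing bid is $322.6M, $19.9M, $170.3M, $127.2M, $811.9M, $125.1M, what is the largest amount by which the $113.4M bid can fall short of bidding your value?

$322.6M: same outcome either way → loss $0M.
$19.9M: same outcome either way → loss $0M.
$170.3M: truthful gives $32.6M, deviation gives $0M → loss $32.6M.
$127.2M: truthful gives $75.7M, deviation gives $0M → loss $75.7M.
$811.9M: same outcome either way → loss $0M.
$125.1M: truthful gives $77.8M, deviation gives $0M → loss $77.8M.
Maximum loss: $77.8M.

$77.8M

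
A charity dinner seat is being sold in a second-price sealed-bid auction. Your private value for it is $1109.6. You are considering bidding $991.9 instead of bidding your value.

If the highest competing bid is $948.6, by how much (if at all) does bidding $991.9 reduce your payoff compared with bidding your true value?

$0

Bidding your value $1109.6: you win (since $1109.6 > $948.6) and pay $948.6. Payoff $161.
Bidding $991.9: you win and pay $948.6. Payoff $1109.6 − $948.6 = $161.
Difference = $161 − $161 = $0; both bids lead to the same outcome because the competing bid is below both your value and your alternative bid.
Because the price is fixed by the runner-up's bid, deviating from your value can only change a good outcome into a bad one — never the reverse.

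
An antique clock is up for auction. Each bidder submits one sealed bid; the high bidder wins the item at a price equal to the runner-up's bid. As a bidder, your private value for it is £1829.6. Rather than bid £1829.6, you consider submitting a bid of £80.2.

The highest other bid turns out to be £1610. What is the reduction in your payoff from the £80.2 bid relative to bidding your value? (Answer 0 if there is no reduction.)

£219.6

Bidding your value £1829.6: you win (since £1829.6 > £1610) and pay £1610. Payoff £219.6.
Bidding £80.2: you lose. Payoff £0.
The competing bid £1610 lies between your shaded bid and your value, so underbidding forfeits an item you could have won at a profitable price.
Loss from deviating = £219.6 − (£0) = £219.6.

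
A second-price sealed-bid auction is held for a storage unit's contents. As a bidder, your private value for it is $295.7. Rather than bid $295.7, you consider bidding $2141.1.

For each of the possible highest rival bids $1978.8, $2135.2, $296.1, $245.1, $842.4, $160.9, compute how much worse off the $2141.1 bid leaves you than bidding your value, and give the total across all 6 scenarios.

$4069.7

The deviation costs you only when the competing bid falls strictly between $295.7 and $2141.1; elsewhere both bids give the same outcome.
$1978.8: truthful payoff $0, deviation payoff −$1683.1 → loss $1683.1.
$2135.2: truthful payoff $0, deviation payoff −$1839.5 → loss $1839.5.
$296.1: truthful payoff $0, deviation payoff −$0.4 → loss $0.4.
$245.1: outcomes coincide → loss $0.
$842.4: truthful payoff $0, deviation payoff −$546.7 → loss $546.7.
$160.9: outcomes coincide → loss $0.
Total loss = $1683.1 + $1839.5 + $0.4 + $546.7 = $4069.7.
Because the price is fixed by the runner-up's bid, deviating from your value can only change a good outcome into a bad one — never the reverse.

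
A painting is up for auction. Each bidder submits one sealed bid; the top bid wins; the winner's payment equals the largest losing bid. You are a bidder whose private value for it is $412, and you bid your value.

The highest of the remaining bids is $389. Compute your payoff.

$23

Your bid $412 exceeds the highest competing bid $389, so you win.
In a second-price auction the winner pays the second-highest bid, $389.
Payoff = value − price = $412 − $389 = $23.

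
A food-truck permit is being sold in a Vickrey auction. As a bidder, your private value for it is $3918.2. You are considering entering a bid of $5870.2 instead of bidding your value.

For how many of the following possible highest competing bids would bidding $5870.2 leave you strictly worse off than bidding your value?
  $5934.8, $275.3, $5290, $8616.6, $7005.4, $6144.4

1

The deviation hurts exactly when the highest competing bid lies strictly between $3918.2 and $5870.2 — overbidding then wins at a price above your value.
$5934.8: above both → same outcome either way.
$275.3: below both → same outcome either way.
$5290: inside the interval → strictly worse (loss $1371.8).
$8616.6: above both → same outcome either way.
$7005.4: above both → same outcome either way.
$6144.4: above both → same outcome either way.
Count: 1.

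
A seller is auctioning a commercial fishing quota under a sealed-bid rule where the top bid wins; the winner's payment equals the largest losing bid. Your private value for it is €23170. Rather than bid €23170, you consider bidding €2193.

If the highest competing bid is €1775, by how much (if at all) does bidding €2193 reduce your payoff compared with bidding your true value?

€0

Bidding your value €23170: you win (since €23170 > €1775) and pay €1775. Payoff €21395.
Bidding €2193: you win and pay €1775. Payoff €23170 − €1775 = €21395.
Difference = €21395 − €21395 = €0; both bids lead to the same outcome because the competing bid is below both your value and your alternative bid.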